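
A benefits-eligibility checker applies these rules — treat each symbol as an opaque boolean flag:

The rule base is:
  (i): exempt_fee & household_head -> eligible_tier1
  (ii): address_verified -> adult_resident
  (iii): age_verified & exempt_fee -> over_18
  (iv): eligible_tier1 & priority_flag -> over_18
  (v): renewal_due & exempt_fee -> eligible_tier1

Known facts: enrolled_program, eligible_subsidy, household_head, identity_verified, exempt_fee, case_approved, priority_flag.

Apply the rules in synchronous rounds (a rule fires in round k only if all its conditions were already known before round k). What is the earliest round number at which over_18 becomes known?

2

Round 1: (i) [exempt_fee & household_head -> eligible_tier1]. Adds eligible_tier1.
Round 2: (iv) [eligible_tier1 & priority_flag -> over_18]. Adds over_18.
over_18 first appears in round 2.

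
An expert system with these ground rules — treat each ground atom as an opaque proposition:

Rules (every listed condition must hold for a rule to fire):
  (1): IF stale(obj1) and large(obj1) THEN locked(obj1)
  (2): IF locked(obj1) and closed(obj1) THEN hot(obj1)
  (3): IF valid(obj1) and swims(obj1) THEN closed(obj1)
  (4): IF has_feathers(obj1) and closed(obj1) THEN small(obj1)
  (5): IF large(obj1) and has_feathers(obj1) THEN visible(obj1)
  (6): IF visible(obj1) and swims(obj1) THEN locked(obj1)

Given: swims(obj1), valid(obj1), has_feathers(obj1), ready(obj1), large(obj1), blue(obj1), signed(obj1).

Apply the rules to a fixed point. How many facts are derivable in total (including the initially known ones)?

Round 1 — (3), (5), derive closed(obj1), visible(obj1).
Round 2 — (4), (6), derive small(obj1), locked(obj1).
Round 3 — (2), derive hot(obj1).
Closure: {blue(obj1), closed(obj1), has_feathers(obj1), hot(obj1), large(obj1), locked(obj1), ready(obj1), signed(obj1), small(obj1), swims(obj1), valid(obj1), visible(obj1)} — 12 facts.

12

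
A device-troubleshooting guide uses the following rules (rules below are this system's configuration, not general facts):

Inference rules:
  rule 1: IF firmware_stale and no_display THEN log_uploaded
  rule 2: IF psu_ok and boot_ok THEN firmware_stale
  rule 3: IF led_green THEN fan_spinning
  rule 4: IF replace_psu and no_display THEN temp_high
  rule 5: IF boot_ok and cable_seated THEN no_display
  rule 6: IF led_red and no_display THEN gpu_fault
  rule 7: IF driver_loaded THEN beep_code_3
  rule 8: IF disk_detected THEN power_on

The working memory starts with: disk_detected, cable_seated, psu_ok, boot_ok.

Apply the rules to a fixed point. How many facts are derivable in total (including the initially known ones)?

[1] rule 2 [IF psu_ok and boot_ok THEN firmware_stale]; rule 5 [IF boot_ok and cable_seated THEN no_display]; rule 8 [IF disk_detected THEN power_on]. ⇒ new: firmware_stale, no_display, power_on.
[2] rule 1 [IF firmware_stale and no_display THEN log_uploaded]. ⇒ new: log_uploaded.
Closure: {boot_ok, cable_seated, disk_detected, firmware_stale, log_uploaded, no_display, power_on, psu_ok} — 8 facts.

8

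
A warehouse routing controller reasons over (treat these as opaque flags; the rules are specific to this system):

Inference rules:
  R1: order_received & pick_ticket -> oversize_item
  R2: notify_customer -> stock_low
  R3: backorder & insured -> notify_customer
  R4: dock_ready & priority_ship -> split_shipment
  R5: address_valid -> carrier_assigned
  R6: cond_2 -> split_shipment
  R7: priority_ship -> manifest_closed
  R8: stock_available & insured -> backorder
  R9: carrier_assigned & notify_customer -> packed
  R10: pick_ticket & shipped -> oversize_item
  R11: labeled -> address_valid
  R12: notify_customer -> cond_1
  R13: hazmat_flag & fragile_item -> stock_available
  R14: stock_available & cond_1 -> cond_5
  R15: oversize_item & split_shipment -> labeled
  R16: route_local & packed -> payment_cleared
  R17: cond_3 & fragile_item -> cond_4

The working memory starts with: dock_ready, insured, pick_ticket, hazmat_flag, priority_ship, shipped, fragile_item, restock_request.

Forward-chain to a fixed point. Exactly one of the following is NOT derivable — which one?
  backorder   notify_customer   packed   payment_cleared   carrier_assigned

payment_cleared

Round 1: R4 [dock_ready & priority_ship -> split_shipment]; R7 [priority_ship -> manifest_closed]; R10 [pick_ticket & shipped -> oversize_item]; R13 [hazmat_flag & fragile_item -> stock_available]. Adds split_shipment, manifest_closed, oversize_item, stock_available.
Round 2: R8 [stock_available & insured -> backorder]; R15 [oversize_item & split_shipment -> labeled]. Adds backorder, labeled.
Round 3: R3 [backorder & insured -> notify_customer]; R11 [labeled -> address_valid]. Adds notify_customer, address_valid.
Round 4: R2 [notify_customer -> stock_low]; R5 [address_valid -> carrier_assigned]; R12 [notify_customer -> cond_1]. Adds stock_low, carrier_assigned, cond_1.
Round 5: R9 [carrier_assigned & notify_customer -> packed]; R14 [stock_available & cond_1 -> cond_5]. Adds packed, cond_5.
Derived: carrier_assigned (round 4), notify_customer (round 3), backorder (round 2), packed (round 5). payment_cleared never appears in any round.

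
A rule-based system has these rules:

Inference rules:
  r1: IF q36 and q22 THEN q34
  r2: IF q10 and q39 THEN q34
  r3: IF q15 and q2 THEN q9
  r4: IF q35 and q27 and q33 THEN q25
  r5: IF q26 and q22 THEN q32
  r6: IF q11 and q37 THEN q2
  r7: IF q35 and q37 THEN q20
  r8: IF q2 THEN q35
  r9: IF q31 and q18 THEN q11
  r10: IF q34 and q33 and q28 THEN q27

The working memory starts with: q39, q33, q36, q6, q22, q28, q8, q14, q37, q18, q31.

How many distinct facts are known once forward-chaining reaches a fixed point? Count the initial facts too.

Round 1 fires r1, r9, giving q34, q11.
Round 2 fires r6, r10, giving q2, q27.
Round 3 fires r8, giving q35.
Round 4 fires r4, r7, giving q25, q20.
Closure: {q11, q14, q18, q2, q20, q22, q25, q27, q28, q31, q33, q34, q35, q36, q37, q39, q6, q8} — 18 facts.

18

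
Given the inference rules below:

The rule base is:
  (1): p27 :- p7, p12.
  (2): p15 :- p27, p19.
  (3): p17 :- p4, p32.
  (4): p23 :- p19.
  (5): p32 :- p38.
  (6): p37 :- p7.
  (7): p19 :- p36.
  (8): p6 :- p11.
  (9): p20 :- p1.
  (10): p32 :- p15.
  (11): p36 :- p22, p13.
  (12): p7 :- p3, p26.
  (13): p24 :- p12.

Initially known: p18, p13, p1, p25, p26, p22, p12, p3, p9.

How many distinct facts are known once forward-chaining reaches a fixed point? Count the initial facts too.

19

Round 1: (9) [p20 :- p1.]; (11) [p36 :- p22, p13.]; (12) [p7 :- p3, p26.]; (13) [p24 :- p12.]. New: p20, p36, p7, p24.
Round 2: (1) [p27 :- p7, p12.]; (6) [p37 :- p7.]; (7) [p19 :- p36.]. New: p27, p37, p19.
Round 3: (2) [p15 :- p27, p19.]; (4) [p23 :- p19.]. New: p15, p23.
Round 4: (10) [p32 :- p15.]. New: p32.
Closure: {p1, p12, p13, p15, p18, p19, p20, p22, p23, p24, p25, p26, p27, p3, p32, p36, p37, p7, p9} — 19 facts.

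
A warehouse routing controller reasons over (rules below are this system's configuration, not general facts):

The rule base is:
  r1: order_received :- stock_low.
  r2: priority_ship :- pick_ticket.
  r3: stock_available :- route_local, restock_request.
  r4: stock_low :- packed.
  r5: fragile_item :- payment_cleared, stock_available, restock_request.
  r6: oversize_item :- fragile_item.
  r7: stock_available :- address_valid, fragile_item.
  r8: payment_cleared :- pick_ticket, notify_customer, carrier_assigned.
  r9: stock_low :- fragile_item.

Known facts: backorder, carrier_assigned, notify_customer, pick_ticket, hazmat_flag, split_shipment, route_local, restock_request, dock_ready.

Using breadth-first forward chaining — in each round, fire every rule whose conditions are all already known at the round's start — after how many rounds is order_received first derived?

4

Round 1 — r2, r3, r8, derive priority_ship, stock_available, payment_cleared.
Round 2 — r5, derive fragile_item.
Round 3 — r6, r9, derive oversize_item, stock_low.
Round 4 — r1, derive order_received.
order_received first appears in round 4.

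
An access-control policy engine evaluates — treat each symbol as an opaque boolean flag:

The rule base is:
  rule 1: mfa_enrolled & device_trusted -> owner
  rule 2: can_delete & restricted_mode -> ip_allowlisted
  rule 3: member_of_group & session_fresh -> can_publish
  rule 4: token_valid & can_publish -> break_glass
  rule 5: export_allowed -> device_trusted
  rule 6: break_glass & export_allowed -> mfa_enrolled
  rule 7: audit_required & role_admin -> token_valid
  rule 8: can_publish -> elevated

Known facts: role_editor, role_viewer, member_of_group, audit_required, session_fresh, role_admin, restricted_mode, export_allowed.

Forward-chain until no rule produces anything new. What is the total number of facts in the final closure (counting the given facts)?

15

Round 1 fires rule 3, rule 5, rule 7, giving can_publish, device_trusted, token_valid.
Round 2 fires rule 4, rule 8, giving break_glass, elevated.
Round 3 fires rule 6, giving mfa_enrolled.
Round 4 fires rule 1, giving owner.
Closure: {audit_required, break_glass, can_publish, device_trusted, elevated, export_allowed, member_of_group, mfa_enrolled, owner, restricted_mode, role_admin, role_editor, role_viewer, session_fresh, token_valid} — 15 facts.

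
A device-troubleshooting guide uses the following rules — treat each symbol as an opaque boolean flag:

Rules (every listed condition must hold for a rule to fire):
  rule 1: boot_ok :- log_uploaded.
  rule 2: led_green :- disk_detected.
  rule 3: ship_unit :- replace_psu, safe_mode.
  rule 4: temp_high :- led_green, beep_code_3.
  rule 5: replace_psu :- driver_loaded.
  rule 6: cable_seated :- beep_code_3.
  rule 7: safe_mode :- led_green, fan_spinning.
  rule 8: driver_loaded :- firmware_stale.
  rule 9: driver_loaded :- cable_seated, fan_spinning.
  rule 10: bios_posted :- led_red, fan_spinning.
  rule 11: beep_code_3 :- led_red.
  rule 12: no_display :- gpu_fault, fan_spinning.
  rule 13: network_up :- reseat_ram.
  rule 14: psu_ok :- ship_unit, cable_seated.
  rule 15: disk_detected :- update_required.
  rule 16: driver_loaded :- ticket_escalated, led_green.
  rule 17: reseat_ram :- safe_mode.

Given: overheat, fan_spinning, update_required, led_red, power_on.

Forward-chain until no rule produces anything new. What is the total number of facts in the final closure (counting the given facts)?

18

Round 1: rule 10 [bios_posted :- led_red, fan_spinning.]; rule 11 [beep_code_3 :- led_red.]; rule 15 [disk_detected :- update_required.]. Adds bios_posted, beep_code_3, disk_detected.
Round 2: rule 2 [led_green :- disk_detected.]; rule 6 [cable_seated :- beep_code_3.]. Adds led_green, cable_seated.
Round 3: rule 4 [temp_high :- led_green, beep_code_3.]; rule 7 [safe_mode :- led_green, fan_spinning.]; rule 9 [driver_loaded :- cable_seated, fan_spinning.]. Adds temp_high, safe_mode, driver_loaded.
Round 4: rule 5 [replace_psu :- driver_loaded.]; rule 17 [reseat_ram :- safe_mode.]. Adds replace_psu, reseat_ram.
Round 5: rule 3 [ship_unit :- replace_psu, safe_mode.]; rule 13 [network_up :- reseat_ram.]. Adds ship_unit, network_up.
Round 6: rule 14 [psu_ok :- ship_unit, cable_seated.]. Adds psu_ok.
Closure: {beep_code_3, bios_posted, cable_seated, disk_detected, driver_loaded, fan_spinning, led_green, led_red, network_up, overheat, power_on, psu_ok, replace_psu, reseat_ram, safe_mode, ship_unit, temp_high, update_required} — 18 facts.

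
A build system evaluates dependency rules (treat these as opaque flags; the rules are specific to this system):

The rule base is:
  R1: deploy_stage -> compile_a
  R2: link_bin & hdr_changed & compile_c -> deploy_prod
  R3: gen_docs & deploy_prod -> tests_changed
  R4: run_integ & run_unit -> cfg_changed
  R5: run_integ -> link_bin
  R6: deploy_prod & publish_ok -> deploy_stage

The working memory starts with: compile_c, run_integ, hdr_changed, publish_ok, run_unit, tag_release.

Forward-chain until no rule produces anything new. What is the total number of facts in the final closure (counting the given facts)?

Round 1: R4 [run_integ & run_unit -> cfg_changed]; R5 [run_integ -> link_bin]. Adds cfg_changed, link_bin.
Round 2: R2 [link_bin & hdr_changed & compile_c -> deploy_prod]. Adds deploy_prod.
Round 3: R6 [deploy_prod & publish_ok -> deploy_stage]. Adds deploy_stage.
Round 4: R1 [deploy_stage -> compile_a]. Adds compile_a.
Closure: {cfg_changed, compile_a, compile_c, deploy_prod, deploy_stage, hdr_changed, link_bin, publish_ok, run_integ, run_unit, tag_release} — 11 facts.

11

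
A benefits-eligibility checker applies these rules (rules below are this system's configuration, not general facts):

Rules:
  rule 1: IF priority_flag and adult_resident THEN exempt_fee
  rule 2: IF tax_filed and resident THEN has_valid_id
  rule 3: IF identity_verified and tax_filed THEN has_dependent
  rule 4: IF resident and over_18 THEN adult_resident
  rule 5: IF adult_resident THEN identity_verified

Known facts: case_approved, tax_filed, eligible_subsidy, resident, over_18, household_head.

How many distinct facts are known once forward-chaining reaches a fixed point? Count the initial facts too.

10

Round 1 — rule 2, rule 4, derive has_valid_id, adult_resident.
Round 2 — rule 5, derive identity_verified.
Round 3 — rule 3, derive has_dependent.
Closure: {adult_resident, case_approved, eligible_subsidy, has_dependent, has_valid_id, household_head, identity_verified, over_18, resident, tax_filed} — 10 facts.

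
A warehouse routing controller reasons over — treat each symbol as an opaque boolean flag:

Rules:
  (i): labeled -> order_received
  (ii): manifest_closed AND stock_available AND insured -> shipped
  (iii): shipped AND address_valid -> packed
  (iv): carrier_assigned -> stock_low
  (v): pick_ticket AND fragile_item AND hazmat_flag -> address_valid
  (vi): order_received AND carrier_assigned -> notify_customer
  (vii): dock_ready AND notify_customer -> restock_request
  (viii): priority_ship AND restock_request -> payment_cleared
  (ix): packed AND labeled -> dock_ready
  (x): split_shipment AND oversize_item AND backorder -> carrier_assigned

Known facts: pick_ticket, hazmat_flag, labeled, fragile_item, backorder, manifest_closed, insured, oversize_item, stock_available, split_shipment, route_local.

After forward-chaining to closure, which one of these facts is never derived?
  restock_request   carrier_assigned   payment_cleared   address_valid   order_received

payment_cleared

Round 1: (i) [labeled -> order_received]; (ii) [manifest_closed AND stock_available AND insured -> shipped]; (v) [pick_ticket AND fragile_item AND hazmat_flag -> address_valid]; (x) [split_shipment AND oversize_item AND backorder -> carrier_assigned]. New: order_received, shipped, address_valid, carrier_assigned.
Round 2: (iii) [shipped AND address_valid -> packed]; (iv) [carrier_assigned -> stock_low]; (vi) [order_received AND carrier_assigned -> notify_customer]. New: packed, stock_low, notify_customer.
Round 3: (ix) [packed AND labeled -> dock_ready]. New: dock_ready.
Round 4: (vii) [dock_ready AND notify_customer -> restock_request]. New: restock_request.
Derived: restock_request (round 4), address_valid (round 1), carrier_assigned (round 1), order_received (round 1). payment_cleared never appears in any round.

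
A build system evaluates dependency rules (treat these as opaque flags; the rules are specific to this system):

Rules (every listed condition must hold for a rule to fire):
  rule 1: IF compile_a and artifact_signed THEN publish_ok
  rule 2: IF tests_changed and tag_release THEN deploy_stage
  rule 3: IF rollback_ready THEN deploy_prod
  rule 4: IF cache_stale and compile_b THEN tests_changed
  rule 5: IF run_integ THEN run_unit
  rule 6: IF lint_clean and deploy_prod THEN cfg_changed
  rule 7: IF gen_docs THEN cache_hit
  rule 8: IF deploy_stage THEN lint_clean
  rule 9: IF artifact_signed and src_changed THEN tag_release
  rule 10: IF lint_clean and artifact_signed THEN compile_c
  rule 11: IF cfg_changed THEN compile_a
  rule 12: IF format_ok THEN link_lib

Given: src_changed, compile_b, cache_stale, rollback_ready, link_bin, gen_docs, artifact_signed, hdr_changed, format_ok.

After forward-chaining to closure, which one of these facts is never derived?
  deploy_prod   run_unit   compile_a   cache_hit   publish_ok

run_unit

Round 1 — rule 3, rule 4, rule 7, rule 9, rule 12, derive deploy_prod, tests_changed, cache_hit, tag_release, link_lib.
Round 2 — rule 2, derive deploy_stage.
Round 3 — rule 8, derive lint_clean.
Round 4 — rule 6, rule 10, derive cfg_changed, compile_c.
Round 5 — rule 11, derive compile_a.
Round 6 — rule 1, derive publish_ok.
Derived: cache_hit (round 1), publish_ok (round 6), compile_a (round 5), deploy_prod (round 1). run_unit never appears in any round.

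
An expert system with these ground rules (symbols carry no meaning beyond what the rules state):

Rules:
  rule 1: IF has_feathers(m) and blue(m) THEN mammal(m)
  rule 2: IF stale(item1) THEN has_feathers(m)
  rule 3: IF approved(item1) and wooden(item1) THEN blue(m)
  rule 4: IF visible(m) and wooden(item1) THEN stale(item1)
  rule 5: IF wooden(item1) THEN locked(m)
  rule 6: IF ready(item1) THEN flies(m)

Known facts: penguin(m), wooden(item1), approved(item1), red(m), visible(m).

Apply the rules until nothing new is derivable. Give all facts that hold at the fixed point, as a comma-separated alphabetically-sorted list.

Round 1 fires rule 3, rule 4, rule 5, giving blue(m), stale(item1), locked(m).
Round 2 fires rule 2, giving has_feathers(m).
Round 3 fires rule 1, giving mammal(m).

approved(item1), blue(m), has_feathers(m), locked(m), mammal(m), penguin(m), red(m), stale(item1), visible(m), wooden(item1)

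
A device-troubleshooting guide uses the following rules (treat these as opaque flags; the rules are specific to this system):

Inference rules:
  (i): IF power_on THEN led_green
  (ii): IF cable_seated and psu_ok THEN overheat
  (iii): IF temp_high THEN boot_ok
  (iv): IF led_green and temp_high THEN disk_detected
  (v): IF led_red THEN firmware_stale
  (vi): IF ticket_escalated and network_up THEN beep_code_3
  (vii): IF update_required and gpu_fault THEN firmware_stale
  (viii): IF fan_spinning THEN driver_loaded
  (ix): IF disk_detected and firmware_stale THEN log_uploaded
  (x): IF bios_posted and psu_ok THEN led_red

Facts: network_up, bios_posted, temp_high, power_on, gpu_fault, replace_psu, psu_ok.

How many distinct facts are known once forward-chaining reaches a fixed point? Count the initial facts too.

Round 1: (i) [IF power_on THEN led_green]; (iii) [IF temp_high THEN boot_ok]; (x) [IF bios_posted and psu_ok THEN led_red]. Adds led_green, boot_ok, led_red.
Round 2: (iv) [IF led_green and temp_high THEN disk_detected]; (v) [IF led_red THEN firmware_stale]. Adds disk_detected, firmware_stale.
Round 3: (ix) [IF disk_detected and firmware_stale THEN log_uploaded]. Adds log_uploaded.
Closure: {bios_posted, boot_ok, disk_detected, firmware_stale, gpu_fault, led_green, led_red, log_uploaded, network_up, power_on, psu_ok, replace_psu, temp_high} — 13 facts.

13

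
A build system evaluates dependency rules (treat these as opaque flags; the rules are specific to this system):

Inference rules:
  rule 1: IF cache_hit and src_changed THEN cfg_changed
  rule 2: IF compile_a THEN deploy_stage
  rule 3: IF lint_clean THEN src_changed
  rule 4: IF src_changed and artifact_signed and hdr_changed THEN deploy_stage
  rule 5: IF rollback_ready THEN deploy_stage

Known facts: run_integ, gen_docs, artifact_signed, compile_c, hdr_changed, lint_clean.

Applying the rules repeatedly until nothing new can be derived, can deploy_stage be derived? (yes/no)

Round 1: rule 3 [IF lint_clean THEN src_changed]. New: src_changed.
Round 2: rule 4 [IF src_changed and artifact_signed and hdr_changed THEN deploy_stage]. New: deploy_stage.
deploy_stage appears in round 2, so it is derivable.

yes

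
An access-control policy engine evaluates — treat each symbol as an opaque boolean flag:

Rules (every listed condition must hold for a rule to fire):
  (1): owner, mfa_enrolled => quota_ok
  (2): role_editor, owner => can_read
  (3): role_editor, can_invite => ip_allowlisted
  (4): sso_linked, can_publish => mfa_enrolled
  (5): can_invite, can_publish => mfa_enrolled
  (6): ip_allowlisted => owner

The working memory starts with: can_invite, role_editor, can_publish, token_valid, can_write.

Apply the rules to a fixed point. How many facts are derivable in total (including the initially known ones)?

10

Round 1: (3) [role_editor, can_invite => ip_allowlisted]; (5) [can_invite, can_publish => mfa_enrolled]. Adds ip_allowlisted, mfa_enrolled.
Round 2: (6) [ip_allowlisted => owner]. Adds owner.
Round 3: (1) [owner, mfa_enrolled => quota_ok]; (2) [role_editor, owner => can_read]. Adds quota_ok, can_read.
Closure: {can_invite, can_publish, can_read, can_write, ip_allowlisted, mfa_enrolled, owner, quota_ok, role_editor, token_valid} — 10 facts.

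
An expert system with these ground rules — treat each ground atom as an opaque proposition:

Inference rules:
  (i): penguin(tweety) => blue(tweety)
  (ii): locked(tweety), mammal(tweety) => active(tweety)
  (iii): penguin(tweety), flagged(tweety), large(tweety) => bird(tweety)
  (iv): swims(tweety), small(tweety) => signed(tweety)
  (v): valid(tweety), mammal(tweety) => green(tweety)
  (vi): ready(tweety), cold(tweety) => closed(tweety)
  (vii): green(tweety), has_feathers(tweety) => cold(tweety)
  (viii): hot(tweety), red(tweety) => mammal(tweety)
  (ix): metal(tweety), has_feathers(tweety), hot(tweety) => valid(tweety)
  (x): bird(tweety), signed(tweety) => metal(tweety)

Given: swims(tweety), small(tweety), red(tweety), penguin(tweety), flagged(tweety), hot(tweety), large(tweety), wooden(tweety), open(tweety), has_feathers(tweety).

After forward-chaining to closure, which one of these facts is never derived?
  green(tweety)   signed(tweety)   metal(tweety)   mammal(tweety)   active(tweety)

active(tweety)

Round 1: (i) [penguin(tweety) => blue(tweety)]; (iii) [penguin(tweety), flagged(tweety), large(tweety) => bird(tweety)]; (iv) [swims(tweety), small(tweety) => signed(tweety)]; (viii) [hot(tweety), red(tweety) => mammal(tweety)]. Adds blue(tweety), bird(tweety), signed(tweety), mammal(tweety).
Round 2: (x) [bird(tweety), signed(tweety) => metal(tweety)]. Adds metal(tweety).
Round 3: (ix) [metal(tweety), has_feathers(tweety), hot(tweety) => valid(tweety)]. Adds valid(tweety).
Round 4: (v) [valid(tweety), mammal(tweety) => green(tweety)]. Adds green(tweety).
Round 5: (vii) [green(tweety), has_feathers(tweety) => cold(tweety)]. Adds cold(tweety).
Derived: green(tweety) (round 4), signed(tweety) (round 1), metal(tweety) (round 2), mammal(tweety) (round 1). active(tweety) never appears in any round.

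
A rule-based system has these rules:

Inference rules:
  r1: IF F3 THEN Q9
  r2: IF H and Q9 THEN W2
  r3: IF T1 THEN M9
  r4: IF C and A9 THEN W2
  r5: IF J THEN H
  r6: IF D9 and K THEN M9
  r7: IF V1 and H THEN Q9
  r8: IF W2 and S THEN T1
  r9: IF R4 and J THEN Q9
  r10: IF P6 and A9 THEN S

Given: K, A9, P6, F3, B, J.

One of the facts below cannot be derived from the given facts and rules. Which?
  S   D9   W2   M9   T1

Round 1: r1 [IF F3 THEN Q9]; r5 [IF J THEN H]; r10 [IF P6 and A9 THEN S]. New: Q9, H, S.
Round 2: r2 [IF H and Q9 THEN W2]. New: W2.
Round 3: r8 [IF W2 and S THEN T1]. New: T1.
Round 4: r3 [IF T1 THEN M9]. New: M9.
Derived: W2 (round 2), M9 (round 4), T1 (round 3), S (round 1). D9 never appears in any round.

D9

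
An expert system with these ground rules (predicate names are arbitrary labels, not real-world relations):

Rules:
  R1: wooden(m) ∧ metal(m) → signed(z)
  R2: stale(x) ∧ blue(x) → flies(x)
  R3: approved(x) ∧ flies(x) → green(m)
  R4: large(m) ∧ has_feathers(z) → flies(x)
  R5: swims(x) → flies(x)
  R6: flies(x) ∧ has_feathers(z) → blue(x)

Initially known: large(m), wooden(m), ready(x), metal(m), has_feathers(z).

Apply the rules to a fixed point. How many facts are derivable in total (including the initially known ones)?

8

[1] R1 [wooden(m) ∧ metal(m) → signed(z)]; R4 [large(m) ∧ has_feathers(z) → flies(x)]. ⇒ new: signed(z), flies(x).
[2] R6 [flies(x) ∧ has_feathers(z) → blue(x)]. ⇒ new: blue(x).
Closure: {blue(x), flies(x), has_feathers(z), large(m), metal(m), ready(x), signed(z), wooden(m)} — 8 facts.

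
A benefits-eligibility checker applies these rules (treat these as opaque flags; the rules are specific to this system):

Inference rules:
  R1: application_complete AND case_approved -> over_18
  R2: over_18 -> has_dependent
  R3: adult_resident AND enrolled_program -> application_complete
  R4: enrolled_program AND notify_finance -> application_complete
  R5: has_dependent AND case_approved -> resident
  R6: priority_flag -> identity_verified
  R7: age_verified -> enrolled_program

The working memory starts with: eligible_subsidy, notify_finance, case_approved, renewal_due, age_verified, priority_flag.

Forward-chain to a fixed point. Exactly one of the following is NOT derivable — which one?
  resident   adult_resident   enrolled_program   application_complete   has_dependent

Round 1: R6 [priority_flag -> identity_verified]; R7 [age_verified -> enrolled_program]. New: identity_verified, enrolled_program.
Round 2: R4 [enrolled_program AND notify_finance -> application_complete]. New: application_complete.
Round 3: R1 [application_complete AND case_approved -> over_18]. New: over_18.
Round 4: R2 [over_18 -> has_dependent]. New: has_dependent.
Round 5: R5 [has_dependent AND case_approved -> resident]. New: resident.
Derived: has_dependent (round 4), enrolled_program (round 1), application_complete (round 2), resident (round 5). adult_resident never appears in any round.

adult_resident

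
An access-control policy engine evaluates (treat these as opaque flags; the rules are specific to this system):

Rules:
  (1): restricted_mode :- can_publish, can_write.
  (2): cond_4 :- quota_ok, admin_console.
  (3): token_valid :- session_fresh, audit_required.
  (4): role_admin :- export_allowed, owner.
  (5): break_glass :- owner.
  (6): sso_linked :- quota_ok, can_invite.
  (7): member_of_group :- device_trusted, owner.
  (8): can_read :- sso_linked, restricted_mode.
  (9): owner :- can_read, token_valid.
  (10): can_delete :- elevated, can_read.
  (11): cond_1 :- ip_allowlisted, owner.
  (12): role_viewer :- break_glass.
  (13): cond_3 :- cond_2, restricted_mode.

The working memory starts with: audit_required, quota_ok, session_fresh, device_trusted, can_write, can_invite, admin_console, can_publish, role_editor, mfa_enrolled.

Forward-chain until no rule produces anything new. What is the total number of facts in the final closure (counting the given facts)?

Round 1 — (1), (2), (3), (6), derive restricted_mode, cond_4, token_valid, sso_linked.
Round 2 — (8), derive can_read.
Round 3 — (9), derive owner.
Round 4 — (5), (7), derive break_glass, member_of_group.
Round 5 — (12), derive role_viewer.
Closure: {admin_console, audit_required, break_glass, can_invite, can_publish, can_read, can_write, cond_4, device_trusted, member_of_group, mfa_enrolled, owner, quota_ok, restricted_mode, role_editor, role_viewer, session_fresh, sso_linked, token_valid} — 19 facts.

19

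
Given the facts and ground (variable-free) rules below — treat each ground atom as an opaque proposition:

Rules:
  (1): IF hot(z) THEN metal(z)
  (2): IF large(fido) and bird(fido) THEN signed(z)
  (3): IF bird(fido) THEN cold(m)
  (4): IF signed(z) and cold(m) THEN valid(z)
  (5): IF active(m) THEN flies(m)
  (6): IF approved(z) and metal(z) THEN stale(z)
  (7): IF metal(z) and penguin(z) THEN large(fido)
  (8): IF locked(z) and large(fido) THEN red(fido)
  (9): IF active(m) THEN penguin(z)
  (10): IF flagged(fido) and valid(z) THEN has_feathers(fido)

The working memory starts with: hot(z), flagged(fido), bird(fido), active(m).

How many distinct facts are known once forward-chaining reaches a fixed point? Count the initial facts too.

12

Round 1 — (1), (3), (5), (9), derive metal(z), cold(m), flies(m), penguin(z).
Round 2 — (7), derive large(fido).
Round 3 — (2), derive signed(z).
Round 4 — (4), derive valid(z).
Round 5 — (10), derive has_feathers(fido).
Closure: {active(m), bird(fido), cold(m), flagged(fido), flies(m), has_feathers(fido), hot(z), large(fido), metal(z), penguin(z), signed(z), valid(z)} — 12 facts.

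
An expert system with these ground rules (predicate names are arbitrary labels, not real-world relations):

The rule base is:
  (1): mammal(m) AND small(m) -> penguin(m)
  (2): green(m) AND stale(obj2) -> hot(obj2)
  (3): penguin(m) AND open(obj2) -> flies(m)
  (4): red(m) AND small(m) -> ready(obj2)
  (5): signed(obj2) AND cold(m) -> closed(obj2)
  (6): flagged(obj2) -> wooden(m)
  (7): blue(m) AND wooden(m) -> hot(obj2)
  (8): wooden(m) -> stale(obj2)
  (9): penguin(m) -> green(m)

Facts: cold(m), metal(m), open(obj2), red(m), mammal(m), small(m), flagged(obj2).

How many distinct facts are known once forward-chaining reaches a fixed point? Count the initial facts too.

Round 1: (1) [mammal(m) AND small(m) -> penguin(m)]; (4) [red(m) AND small(m) -> ready(obj2)]; (6) [flagged(obj2) -> wooden(m)]. Adds penguin(m), ready(obj2), wooden(m).
Round 2: (3) [penguin(m) AND open(obj2) -> flies(m)]; (8) [wooden(m) -> stale(obj2)]; (9) [penguin(m) -> green(m)]. Adds flies(m), stale(obj2), green(m).
Round 3: (2) [green(m) AND stale(obj2) -> hot(obj2)]. Adds hot(obj2).
Closure: {cold(m), flagged(obj2), flies(m), green(m), hot(obj2), mammal(m), metal(m), open(obj2), penguin(m), ready(obj2), red(m), small(m), stale(obj2), wooden(m)} — 14 facts.

14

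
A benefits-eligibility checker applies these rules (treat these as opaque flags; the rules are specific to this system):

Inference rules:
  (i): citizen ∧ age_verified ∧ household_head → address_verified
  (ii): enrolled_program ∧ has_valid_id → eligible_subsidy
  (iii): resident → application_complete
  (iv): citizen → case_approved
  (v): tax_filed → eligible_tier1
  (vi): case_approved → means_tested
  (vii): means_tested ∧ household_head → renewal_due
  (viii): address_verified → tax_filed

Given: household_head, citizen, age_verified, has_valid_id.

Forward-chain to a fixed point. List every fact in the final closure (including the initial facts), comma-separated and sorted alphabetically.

Round 1 — (i), (iv), derive address_verified, case_approved.
Round 2 — (vi), (viii), derive means_tested, tax_filed.
Round 3 — (v), (vii), derive eligible_tier1, renewal_due.

address_verified, age_verified, case_approved, citizen, eligible_tier1, has_valid_id, household_head, means_tested, renewal_due, tax_filed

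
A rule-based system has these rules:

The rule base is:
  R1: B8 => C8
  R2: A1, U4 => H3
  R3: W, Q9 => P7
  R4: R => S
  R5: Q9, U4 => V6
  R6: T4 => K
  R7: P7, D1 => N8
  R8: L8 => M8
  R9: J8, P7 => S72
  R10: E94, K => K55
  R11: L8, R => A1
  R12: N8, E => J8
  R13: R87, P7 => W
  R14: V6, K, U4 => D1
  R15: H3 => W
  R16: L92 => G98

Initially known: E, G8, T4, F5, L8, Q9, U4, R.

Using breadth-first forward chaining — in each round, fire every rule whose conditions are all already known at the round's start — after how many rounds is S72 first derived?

7

[1] R4 [R => S]; R5 [Q9, U4 => V6]; R6 [T4 => K]; R8 [L8 => M8]; R11 [L8, R => A1]. ⇒ new: S, V6, K, M8, A1.
[2] R2 [A1, U4 => H3]; R14 [V6, K, U4 => D1]. ⇒ new: H3, D1.
[3] R15 [H3 => W]. ⇒ new: W.
[4] R3 [W, Q9 => P7]. ⇒ new: P7.
[5] R7 [P7, D1 => N8]. ⇒ new: N8.
[6] R12 [N8, E => J8]. ⇒ new: J8.
[7] R9 [J8, P7 => S72]. ⇒ new: S72.
S72 first appears in round 7.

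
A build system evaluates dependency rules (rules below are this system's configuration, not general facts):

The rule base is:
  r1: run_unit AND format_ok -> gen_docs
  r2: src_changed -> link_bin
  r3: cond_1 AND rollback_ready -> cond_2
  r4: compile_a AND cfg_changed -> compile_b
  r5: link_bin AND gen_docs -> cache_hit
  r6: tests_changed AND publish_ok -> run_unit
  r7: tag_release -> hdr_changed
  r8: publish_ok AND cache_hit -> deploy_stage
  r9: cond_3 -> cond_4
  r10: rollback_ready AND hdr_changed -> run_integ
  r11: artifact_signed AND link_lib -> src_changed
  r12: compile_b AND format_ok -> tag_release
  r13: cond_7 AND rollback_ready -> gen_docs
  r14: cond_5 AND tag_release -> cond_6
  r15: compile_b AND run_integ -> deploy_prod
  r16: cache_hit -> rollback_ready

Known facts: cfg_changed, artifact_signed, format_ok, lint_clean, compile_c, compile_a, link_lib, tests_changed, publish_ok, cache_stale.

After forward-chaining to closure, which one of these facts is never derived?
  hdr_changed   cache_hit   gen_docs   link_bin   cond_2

cond_2

Round 1: r4 [compile_a AND cfg_changed -> compile_b]; r6 [tests_changed AND publish_ok -> run_unit]; r11 [artifact_signed AND link_lib -> src_changed]. Adds compile_b, run_unit, src_changed.
Round 2: r1 [run_unit AND format_ok -> gen_docs]; r2 [src_changed -> link_bin]; r12 [compile_b AND format_ok -> tag_release]. Adds gen_docs, link_bin, tag_release.
Round 3: r5 [link_bin AND gen_docs -> cache_hit]; r7 [tag_release -> hdr_changed]. Adds cache_hit, hdr_changed.
Round 4: r8 [publish_ok AND cache_hit -> deploy_stage]; r16 [cache_hit -> rollback_ready]. Adds deploy_stage, rollback_ready.
Round 5: r10 [rollback_ready AND hdr_changed -> run_integ]. Adds run_integ.
Round 6: r15 [compile_b AND run_integ -> deploy_prod]. Adds deploy_prod.
Derived: link_bin (round 2), cache_hit (round 3), hdr_changed (round 3), gen_docs (round 2). cond_2 never appears in any round.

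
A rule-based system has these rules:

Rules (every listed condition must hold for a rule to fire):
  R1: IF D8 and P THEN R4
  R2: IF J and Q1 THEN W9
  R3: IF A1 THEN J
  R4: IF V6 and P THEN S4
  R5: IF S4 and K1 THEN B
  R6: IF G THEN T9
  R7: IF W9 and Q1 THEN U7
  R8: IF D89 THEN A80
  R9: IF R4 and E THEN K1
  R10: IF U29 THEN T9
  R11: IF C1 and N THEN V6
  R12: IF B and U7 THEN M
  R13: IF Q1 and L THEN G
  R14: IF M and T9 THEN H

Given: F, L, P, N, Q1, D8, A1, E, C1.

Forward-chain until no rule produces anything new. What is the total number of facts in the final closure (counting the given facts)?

Round 1 fires R1, R3, R11, R13, giving R4, J, V6, G.
Round 2 fires R2, R4, R6, R9, giving W9, S4, T9, K1.
Round 3 fires R5, R7, giving B, U7.
Round 4 fires R12, giving M.
Round 5 fires R14, giving H.
Closure: {A1, B, C1, D8, E, F, G, H, J, K1, L, M, N, P, Q1, R4, S4, T9, U7, V6, W9} — 21 facts.

21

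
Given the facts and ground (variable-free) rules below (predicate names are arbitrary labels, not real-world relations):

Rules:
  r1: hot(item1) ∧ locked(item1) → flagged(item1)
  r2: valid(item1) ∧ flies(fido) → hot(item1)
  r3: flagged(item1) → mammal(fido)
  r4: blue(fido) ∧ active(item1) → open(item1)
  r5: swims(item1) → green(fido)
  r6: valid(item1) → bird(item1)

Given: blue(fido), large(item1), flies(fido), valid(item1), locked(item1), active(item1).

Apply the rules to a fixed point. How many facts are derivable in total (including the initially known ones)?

11

[1] r2 [valid(item1) ∧ flies(fido) → hot(item1)]; r4 [blue(fido) ∧ active(item1) → open(item1)]; r6 [valid(item1) → bird(item1)]. ⇒ new: hot(item1), open(item1), bird(item1).
[2] r1 [hot(item1) ∧ locked(item1) → flagged(item1)]. ⇒ new: flagged(item1).
[3] r3 [flagged(item1) → mammal(fido)]. ⇒ new: mammal(fido).
Closure: {active(item1), bird(item1), blue(fido), flagged(item1), flies(fido), hot(item1), large(item1), locked(item1), mammal(fido), open(item1), valid(item1)} — 11 facts.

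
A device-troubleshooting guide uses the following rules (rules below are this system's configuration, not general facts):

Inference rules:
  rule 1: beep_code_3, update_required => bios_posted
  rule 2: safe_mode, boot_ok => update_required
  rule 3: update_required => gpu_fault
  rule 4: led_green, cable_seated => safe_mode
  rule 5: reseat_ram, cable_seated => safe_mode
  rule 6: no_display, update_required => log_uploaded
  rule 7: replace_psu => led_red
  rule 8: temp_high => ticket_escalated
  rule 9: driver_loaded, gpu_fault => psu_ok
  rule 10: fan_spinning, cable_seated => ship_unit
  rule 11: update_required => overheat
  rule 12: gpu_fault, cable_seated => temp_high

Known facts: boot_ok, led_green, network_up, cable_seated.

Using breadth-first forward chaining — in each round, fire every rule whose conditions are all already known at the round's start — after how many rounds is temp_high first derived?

Round 1: rule 4 [led_green, cable_seated => safe_mode]. New: safe_mode.
Round 2: rule 2 [safe_mode, boot_ok => update_required]. New: update_required.
Round 3: rule 3 [update_required => gpu_fault]; rule 11 [update_required => overheat]. New: gpu_fault, overheat.
Round 4: rule 12 [gpu_fault, cable_seated => temp_high]. New: temp_high.
temp_high first appears in round 4.

4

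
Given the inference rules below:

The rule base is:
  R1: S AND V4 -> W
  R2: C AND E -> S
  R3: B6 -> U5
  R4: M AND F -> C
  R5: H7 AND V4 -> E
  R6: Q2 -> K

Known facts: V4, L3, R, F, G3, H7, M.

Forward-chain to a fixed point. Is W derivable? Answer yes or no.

yes

Round 1: R4 [M AND F -> C]; R5 [H7 AND V4 -> E]. Adds C, E.
Round 2: R2 [C AND E -> S]. Adds S.
Round 3: R1 [S AND V4 -> W]. Adds W.
W appears in round 3, so it is derivable.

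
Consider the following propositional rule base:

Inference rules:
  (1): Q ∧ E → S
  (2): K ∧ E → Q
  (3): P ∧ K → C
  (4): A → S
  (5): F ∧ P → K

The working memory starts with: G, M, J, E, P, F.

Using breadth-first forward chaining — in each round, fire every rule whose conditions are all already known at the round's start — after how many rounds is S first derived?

Round 1: (5) [F ∧ P → K]. Adds K.
Round 2: (2) [K ∧ E → Q]; (3) [P ∧ K → C]. Adds Q, C.
Round 3: (1) [Q ∧ E → S]. Adds S.
S first appears in round 3.

3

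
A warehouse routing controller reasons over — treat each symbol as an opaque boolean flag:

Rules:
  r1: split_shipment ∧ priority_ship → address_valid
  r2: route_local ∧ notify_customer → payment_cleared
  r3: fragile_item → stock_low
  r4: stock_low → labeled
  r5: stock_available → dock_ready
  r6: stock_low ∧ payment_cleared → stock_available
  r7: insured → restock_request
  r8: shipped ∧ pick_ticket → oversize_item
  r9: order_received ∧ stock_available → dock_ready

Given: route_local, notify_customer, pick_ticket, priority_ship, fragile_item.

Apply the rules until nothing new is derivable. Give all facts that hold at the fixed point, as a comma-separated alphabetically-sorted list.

Round 1 — r2, r3, derive payment_cleared, stock_low.
Round 2 — r4, r6, derive labeled, stock_available.
Round 3 — r5, derive dock_ready.

dock_ready, fragile_item, labeled, notify_customer, payment_cleared, pick_ticket, priority_ship, route_local, stock_available, stock_low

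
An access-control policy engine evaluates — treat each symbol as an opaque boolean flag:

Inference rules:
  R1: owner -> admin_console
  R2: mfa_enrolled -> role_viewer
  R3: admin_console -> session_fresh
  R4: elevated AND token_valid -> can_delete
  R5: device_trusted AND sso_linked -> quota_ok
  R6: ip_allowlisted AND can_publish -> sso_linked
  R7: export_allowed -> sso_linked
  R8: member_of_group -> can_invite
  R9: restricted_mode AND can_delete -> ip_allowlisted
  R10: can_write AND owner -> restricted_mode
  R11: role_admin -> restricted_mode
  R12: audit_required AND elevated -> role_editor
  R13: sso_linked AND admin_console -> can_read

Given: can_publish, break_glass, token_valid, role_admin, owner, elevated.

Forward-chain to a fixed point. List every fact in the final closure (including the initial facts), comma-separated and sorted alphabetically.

admin_console, break_glass, can_delete, can_publish, can_read, elevated, ip_allowlisted, owner, restricted_mode, role_admin, session_fresh, sso_linked, token_valid

[1] R1 [owner -> admin_console]; R4 [elevated AND token_valid -> can_delete]; R11 [role_admin -> restricted_mode]. ⇒ new: admin_console, can_delete, restricted_mode.
[2] R3 [admin_console -> session_fresh]; R9 [restricted_mode AND can_delete -> ip_allowlisted]. ⇒ new: session_fresh, ip_allowlisted.
[3] R6 [ip_allowlisted AND can_publish -> sso_linked]. ⇒ new: sso_linked.
[4] R13 [sso_linked AND admin_console -> can_read]. ⇒ new: can_read.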